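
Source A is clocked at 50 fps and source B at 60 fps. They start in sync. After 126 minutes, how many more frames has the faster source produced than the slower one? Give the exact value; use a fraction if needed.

126 min = 7560 s.
A emits 50 × 7560 = 378000 frames; B emits 60 × 7560 = 453600.
Difference = 75600 frames; B is ahead of A.

75600 frames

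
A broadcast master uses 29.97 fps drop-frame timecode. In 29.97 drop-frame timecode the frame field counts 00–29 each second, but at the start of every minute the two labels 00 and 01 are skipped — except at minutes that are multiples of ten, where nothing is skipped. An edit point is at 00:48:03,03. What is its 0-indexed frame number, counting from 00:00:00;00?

As if non-drop at 30 labels/s: (0 × 3600 + 48 × 60 + 3) × 30 + 3 = 86493.
Minute boundaries passed: 48; those not divisible by 10: 48 − 4 = 44; dropped labels = 2 × 44 = 88.
Actual frame index = 86493 − 88 = 86405.

86405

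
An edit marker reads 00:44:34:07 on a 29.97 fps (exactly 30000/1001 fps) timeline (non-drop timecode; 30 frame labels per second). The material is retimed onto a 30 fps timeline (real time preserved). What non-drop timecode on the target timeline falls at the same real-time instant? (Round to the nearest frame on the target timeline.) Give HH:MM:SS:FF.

Source frame index: (0×3600 + 44×60 + 34) × 30 + 7 = 80227.
Real time: 80227 / (30000/1001) = 80307227/30000 s.
Target frame: (80307227/30000) × (30) = 80307227/1000 ≈ 80307.227 → 80307.
At 30 labels/s: frame 80307 → 00:44:36:27.

00:44:36:27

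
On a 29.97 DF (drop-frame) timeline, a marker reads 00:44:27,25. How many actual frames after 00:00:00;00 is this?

79955

Complete 10-minute blocks: 4, each 17982 frames → 71928.
Remaining 4 whole minutes in the current block: 1800 + 3 × 1798 = 7194 frames.
Within the current minute: 27 × 30 + 25 − 2 = 833 (labels ;00/;01 skipped at this minute). Total = 71928 + 7194 + 833 = 79955.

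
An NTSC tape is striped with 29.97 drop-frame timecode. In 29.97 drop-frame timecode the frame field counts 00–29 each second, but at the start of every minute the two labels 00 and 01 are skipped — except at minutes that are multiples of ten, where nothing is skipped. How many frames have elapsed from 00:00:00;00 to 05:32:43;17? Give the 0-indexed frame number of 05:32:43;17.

598309

As if non-drop at 30 labels/s: (5 × 3600 + 32 × 60 + 43) × 30 + 17 = 598907.
Minute boundaries passed: 332; those not divisible by 10: 332 − 33 = 299; dropped labels = 2 × 299 = 598.
Actual frame index = 598907 − 598 = 598309.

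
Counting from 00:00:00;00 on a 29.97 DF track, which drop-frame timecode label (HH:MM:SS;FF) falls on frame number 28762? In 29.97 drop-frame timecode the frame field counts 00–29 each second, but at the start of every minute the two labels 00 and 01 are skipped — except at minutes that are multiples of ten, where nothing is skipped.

Ten DF minutes hold 17982 frames, so frame 28762 lies in block 1 (frames 17982–35963) with 10780 frames into that block.
The block's first minute is 1800 frames and the rest 1798 each; 10780 frames reaches minute 5, so 1 × 18 + 5 × 2 = 28 labels have been skipped so far.
Adding those back, label number 28762 + 28 = 28790 at 30 labels/s is 959 s + 20 f = 0 h 15 min 59 s frame 20, i.e. 00:15:59;20.

00:15:59;20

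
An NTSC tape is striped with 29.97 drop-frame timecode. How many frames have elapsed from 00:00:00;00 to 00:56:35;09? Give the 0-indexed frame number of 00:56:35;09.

101757

Complete 10-minute blocks: 5, each 17982 frames → 89910.
Remaining 6 whole minutes in the current block: 1800 + 5 × 1798 = 10790 frames.
Within the current minute: 35 × 30 + 9 − 2 = 1057 (labels ;00/;01 skipped at this minute). Total = 89910 + 10790 + 1057 = 101757.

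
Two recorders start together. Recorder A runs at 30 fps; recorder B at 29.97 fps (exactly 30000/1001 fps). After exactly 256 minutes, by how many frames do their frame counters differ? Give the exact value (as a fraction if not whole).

256 min = 15360 s.
A emits 30 × 15360 = 460800 frames; B emits 30000/1001 × 15360 = 460800000/1001.
Difference = 460800/1001 frames (≈ 460.3397); B is behind A.

460800/1001 frames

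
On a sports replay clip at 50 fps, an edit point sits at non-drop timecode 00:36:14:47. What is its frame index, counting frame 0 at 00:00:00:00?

108747

Total seconds to the label: (0 × 3600 + 36 × 60 + 14) = 2174.
Frame index = 2174 × 50 + 47 = 108747.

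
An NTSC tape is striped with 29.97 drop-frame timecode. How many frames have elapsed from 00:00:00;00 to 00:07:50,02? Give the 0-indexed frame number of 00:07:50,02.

14088

As if non-drop at 30 labels/s: (0 × 3600 + 7 × 60 + 50) × 30 + 2 = 14102.
Minute boundaries passed: 7; those not divisible by 10: 7 − 0 = 7; dropped labels = 2 × 7 = 14.
Actual frame index = 14102 − 14 = 14088.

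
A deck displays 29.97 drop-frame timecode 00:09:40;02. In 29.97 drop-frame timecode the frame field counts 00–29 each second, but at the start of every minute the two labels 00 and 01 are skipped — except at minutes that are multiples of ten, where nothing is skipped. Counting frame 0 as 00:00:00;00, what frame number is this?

17384

Complete 10-minute blocks: 0, each 17982 frames → 0.
Remaining 9 whole minutes in the current block: 1800 + 8 × 1798 = 16184 frames.
Within the current minute: 40 × 30 + 2 − 2 = 1200 (labels ;00/;01 skipped at this minute). Total = 0 + 16184 + 1200 = 17384.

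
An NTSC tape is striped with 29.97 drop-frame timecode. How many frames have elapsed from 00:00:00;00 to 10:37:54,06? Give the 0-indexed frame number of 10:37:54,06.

1147078

As if non-drop at 30 labels/s: (10 × 3600 + 37 × 60 + 54) × 30 + 6 = 1148226.
Minute boundaries passed: 637; those not divisible by 10: 637 − 63 = 574; dropped labels = 2 × 574 = 1148.
Actual frame index = 1148226 − 1148 = 1147078.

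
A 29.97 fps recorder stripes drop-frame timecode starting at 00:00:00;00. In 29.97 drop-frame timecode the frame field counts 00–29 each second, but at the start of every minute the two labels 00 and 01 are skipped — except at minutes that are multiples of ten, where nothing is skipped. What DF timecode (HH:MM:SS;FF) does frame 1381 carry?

00:00:46;01

Ten DF minutes hold 17982 frames, so frame 1381 lies in block 0 (frames 0–17981) with 1381 frames into that block.
The block's first minute is 1800 frames and the rest 1798 each; 1381 frames reaches minute 0, so 0 × 18 + 0 × 2 = 0 labels have been skipped so far.
Adding those back, label number 1381 + 0 = 1381 at 30 labels/s is 46 s + 1 f = 0 h 0 min 46 s frame 1, i.e. 00:00:46;01.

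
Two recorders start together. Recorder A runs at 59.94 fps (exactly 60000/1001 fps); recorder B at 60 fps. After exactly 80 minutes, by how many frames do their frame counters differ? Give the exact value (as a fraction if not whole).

80 min = 4800 s.
A emits 60000/1001 × 4800 = 288000000/1001 frames; B emits 60 × 4800 = 288000.
Difference = 288000/1001 frames (≈ 287.7123); B is ahead of A.

288000/1001 frames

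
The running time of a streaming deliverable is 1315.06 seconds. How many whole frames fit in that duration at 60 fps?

78903 frames

Frames = 1315.06 × 60 = 394518/5 ≈ 78903.6000.
Complete frames: 78903.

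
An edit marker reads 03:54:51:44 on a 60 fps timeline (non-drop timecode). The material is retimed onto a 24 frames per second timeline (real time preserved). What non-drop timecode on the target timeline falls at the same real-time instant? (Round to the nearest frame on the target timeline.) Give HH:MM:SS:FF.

Source frame index: (3×3600 + 54×60 + 51) × 60 + 44 = 845504.
Real time: 845504 / (60) = 211376/15 s.
Target frame: (211376/15) × (24) = 1691008/5 ≈ 338201.600 → 338202.
At 24 labels/s: frame 338202 → 03:54:51:18.

03:54:51:18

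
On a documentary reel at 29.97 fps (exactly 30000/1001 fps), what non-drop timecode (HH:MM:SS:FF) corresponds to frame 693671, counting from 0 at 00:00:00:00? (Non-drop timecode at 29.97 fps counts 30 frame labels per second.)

693671 ÷ 30 = 23122 full seconds, remainder 11 frames.
23122 s = 6 h 25 min 22 s.
Timecode: 06:25:22:11.

06:25:22:11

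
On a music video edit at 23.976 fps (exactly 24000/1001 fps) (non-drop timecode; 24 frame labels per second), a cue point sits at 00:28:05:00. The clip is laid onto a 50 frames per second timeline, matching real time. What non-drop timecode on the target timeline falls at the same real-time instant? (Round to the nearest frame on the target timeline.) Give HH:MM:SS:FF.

00:28:06:34

Source frame index: (0×3600 + 28×60 + 5) × 24 + 0 = 40440.
Real time: 40440 / (24000/1001) = 337337/200 s.
Target frame: (337337/200) × (50) = 337337/4 ≈ 84334.250 → 84334.
At 50 labels/s: frame 84334 → 00:28:06:34.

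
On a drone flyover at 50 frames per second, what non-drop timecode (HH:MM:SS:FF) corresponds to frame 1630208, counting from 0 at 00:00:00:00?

09:03:24:08

1630208 ÷ 50 = 32604 full seconds, remainder 8 frames.
32604 s = 9 h 3 min 24 s.
Timecode: 09:03:24:08.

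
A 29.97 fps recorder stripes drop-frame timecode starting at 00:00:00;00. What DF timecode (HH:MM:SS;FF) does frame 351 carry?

Ten DF minutes hold 17982 frames, so frame 351 lies in block 0 (frames 0–17981) with 351 frames into that block.
The block's first minute is 1800 frames and the rest 1798 each; 351 frames reaches minute 0, so 0 × 18 + 0 × 2 = 0 labels have been skipped so far.
Adding those back, label number 351 + 0 = 351 at 30 labels/s is 11 s + 21 f = 0 h 0 min 11 s frame 21, i.e. 00:00:11;21.

00:00:11;21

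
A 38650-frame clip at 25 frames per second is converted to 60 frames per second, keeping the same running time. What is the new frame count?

92760 frames

Target frames = source frames × (target rate / source rate) = 38650 × (60)/(25) = 38650 × 12/5 = 92760.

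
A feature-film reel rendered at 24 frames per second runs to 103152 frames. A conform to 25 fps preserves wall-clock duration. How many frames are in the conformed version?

107450 frames

Target frames = source frames × (target rate / source rate) = 103152 × (25)/(24) = 103152 × 25/24 = 107450.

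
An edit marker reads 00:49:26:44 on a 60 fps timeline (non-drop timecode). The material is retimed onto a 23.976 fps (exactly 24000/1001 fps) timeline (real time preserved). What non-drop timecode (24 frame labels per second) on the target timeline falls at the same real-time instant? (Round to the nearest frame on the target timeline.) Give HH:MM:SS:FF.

Source frame index: (0×3600 + 49×60 + 26) × 60 + 44 = 178004.
Real time: 178004 / (60) = 44501/15 s.
Target frame: (44501/15) × (24000/1001) = 71201600/1001 ≈ 71130.470 → 71130.
At 24 labels/s: frame 71130 → 00:49:23:18.

00:49:23:18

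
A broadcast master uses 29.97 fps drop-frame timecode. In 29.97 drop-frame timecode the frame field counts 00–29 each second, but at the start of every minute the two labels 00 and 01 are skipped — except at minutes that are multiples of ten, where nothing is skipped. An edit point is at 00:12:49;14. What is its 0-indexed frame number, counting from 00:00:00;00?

23062

As if non-drop at 30 labels/s: (0 × 3600 + 12 × 60 + 49) × 30 + 14 = 23084.
Minute boundaries passed: 12; those not divisible by 10: 12 − 1 = 11; dropped labels = 2 × 11 = 22.
Actual frame index = 23084 − 22 = 23062.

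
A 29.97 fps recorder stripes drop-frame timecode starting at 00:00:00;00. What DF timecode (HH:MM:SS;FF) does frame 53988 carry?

00:30:01;12

Ten DF minutes hold 17982 frames, so frame 53988 lies in block 3 (frames 53946–71927) with 42 frames into that block.
The block's first minute is 1800 frames and the rest 1798 each; 42 frames reaches minute 0, so 3 × 18 + 0 × 2 = 54 labels have been skipped so far.
Adding those back, label number 53988 + 54 = 54042 at 30 labels/s is 1801 s + 12 f = 0 h 30 min 1 s frame 12, i.e. 00:30:01;12.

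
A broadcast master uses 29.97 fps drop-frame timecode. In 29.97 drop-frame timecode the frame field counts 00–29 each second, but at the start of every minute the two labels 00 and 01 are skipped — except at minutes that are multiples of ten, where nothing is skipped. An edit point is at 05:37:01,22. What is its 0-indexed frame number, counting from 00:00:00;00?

Complete 10-minute blocks: 33, each 17982 frames → 593406.
Remaining 7 whole minutes in the current block: 1800 + 6 × 1798 = 12588 frames.
Within the current minute: 1 × 30 + 22 − 2 = 50 (labels ;00/;01 skipped at this minute). Total = 593406 + 12588 + 50 = 606044.

606044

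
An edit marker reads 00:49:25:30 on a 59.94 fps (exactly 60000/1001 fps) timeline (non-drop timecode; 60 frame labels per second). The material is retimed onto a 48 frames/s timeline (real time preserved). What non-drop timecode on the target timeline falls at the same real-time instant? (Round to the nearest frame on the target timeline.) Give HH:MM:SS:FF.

Source frame index: (0×3600 + 49×60 + 25) × 60 + 30 = 177930.
Real time: 177930 / (60000/1001) = 5936931/2000 s.
Target frame: (5936931/2000) × (48) = 17810793/125 ≈ 142486.344 → 142486.
At 48 labels/s: frame 142486 → 00:49:28:22.

00:49:28:22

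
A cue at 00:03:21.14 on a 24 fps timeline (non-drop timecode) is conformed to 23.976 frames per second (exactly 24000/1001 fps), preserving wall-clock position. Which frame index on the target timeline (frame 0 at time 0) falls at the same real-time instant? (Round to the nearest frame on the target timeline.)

Source frame index: (0×3600 + 3×60 + 21) × 24 + 14 = 4838.
Real time: 4838 / (24) = 2419/12 s.
Target frame: (2419/12) × (24000/1001) = 4838000/1001 ≈ 4833.167 → 4833.

frame 4833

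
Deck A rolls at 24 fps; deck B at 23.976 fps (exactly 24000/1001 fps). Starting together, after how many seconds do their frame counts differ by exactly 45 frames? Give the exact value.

1876.875 seconds

The gap grows by |24000/1001 − 24| = 24/1001 frames per second.
Time for a 45-frame gap: 45 ÷ (24/1001) = 1876.875 s.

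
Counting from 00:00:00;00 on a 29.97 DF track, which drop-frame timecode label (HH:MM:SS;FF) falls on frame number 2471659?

22:54:31;03

Each 10-minute DF block holds 10 × 60 × 30 − 9 × 2 = 17982 frames. 2471659 ÷ 17982 → 137 full blocks, remainder 8125.
Within the partial block the first minute is 1800 frames and each further minute 1798, so 4 further minute boundaries passed. Total skipped labels = 18 × 137 + 2 × 4 = 2474.
Non-drop label index = 2471659 + 2474 = 2474133; at 30 labels/s that is 22:54:31:03, i.e. DF 22:54:31;03.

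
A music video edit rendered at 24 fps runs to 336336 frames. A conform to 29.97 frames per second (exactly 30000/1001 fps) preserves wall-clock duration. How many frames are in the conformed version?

Target frames = source frames × (target rate / source rate) = 336336 × (30000/1001)/(24) = 336336 × 1250/1001 = 420000.

420000 frames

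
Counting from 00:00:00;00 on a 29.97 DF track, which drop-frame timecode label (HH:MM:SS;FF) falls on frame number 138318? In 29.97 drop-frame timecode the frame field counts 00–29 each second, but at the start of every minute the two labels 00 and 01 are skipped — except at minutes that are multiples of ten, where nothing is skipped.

01:16:55;06

Ten DF minutes hold 17982 frames, so frame 138318 lies in block 7 (frames 125874–143855) with 12444 frames into that block.
The block's first minute is 1800 frames and the rest 1798 each; 12444 frames reaches minute 6, so 7 × 18 + 6 × 2 = 138 labels have been skipped so far.
Adding those back, label number 138318 + 138 = 138456 at 30 labels/s is 4615 s + 6 f = 1 h 16 min 55 s frame 6, i.e. 01:16:55;06.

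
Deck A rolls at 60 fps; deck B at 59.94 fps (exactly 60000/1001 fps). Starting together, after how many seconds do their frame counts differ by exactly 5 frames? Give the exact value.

1001/12 seconds

The gap grows by |60000/1001 − 60| = 60/1001 frames per second.
Time for a 5-frame gap: 5 ÷ (60/1001) = 1001/12 s.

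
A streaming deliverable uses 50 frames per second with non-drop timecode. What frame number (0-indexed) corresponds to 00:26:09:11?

frame 78461

Total seconds to the label: (0 × 3600 + 26 × 60 + 9) = 1569.
Frame index = 1569 × 50 + 11 = 78461.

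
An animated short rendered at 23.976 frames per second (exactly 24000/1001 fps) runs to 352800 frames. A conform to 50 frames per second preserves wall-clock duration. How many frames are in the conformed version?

735735 frames

Target frames = source frames × (target rate / source rate) = 352800 × (50)/(24000/1001) = 352800 × 1001/480 = 735735.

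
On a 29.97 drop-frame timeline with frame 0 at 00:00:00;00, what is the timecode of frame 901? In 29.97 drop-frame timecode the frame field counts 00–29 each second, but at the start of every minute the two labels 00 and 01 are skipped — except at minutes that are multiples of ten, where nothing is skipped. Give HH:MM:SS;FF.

Ten DF minutes hold 17982 frames, so frame 901 lies in block 0 (frames 0–17981) with 901 frames into that block.
The block's first minute is 1800 frames and the rest 1798 each; 901 frames reaches minute 0, so 0 × 18 + 0 × 2 = 0 labels have been skipped so far.
Adding those back, label number 901 + 0 = 901 at 30 labels/s is 30 s + 1 f = 0 h 0 min 30 s frame 1, i.e. 00:00:30;01.

00:00:30;01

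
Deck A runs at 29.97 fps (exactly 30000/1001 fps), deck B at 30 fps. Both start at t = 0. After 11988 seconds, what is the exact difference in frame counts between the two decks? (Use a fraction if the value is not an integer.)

A emits 30000/1001 × 11988 = 359640000/1001 frames; B emits 30 × 11988 = 359640.
Difference = 359640/1001 frames (≈ 359.2807); B is ahead of A.

359640/1001 frames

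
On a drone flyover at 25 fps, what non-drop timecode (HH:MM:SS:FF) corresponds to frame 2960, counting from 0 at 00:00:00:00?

2960 ÷ 25 = 118 full seconds, remainder 10 frames.
118 s = 0 h 1 min 58 s.
Timecode: 00:01:58:10.

00:01:58:10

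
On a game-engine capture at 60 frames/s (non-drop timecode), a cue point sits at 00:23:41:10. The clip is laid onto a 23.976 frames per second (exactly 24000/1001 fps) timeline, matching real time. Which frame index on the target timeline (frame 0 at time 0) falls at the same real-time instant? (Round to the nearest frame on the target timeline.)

Source frame index: (0×3600 + 23×60 + 41) × 60 + 10 = 85270.
Real time: 85270 / (60) = 8527/6 s.
Target frame: (8527/6) × (24000/1001) = 34108000/1001 ≈ 34073.926 → 34074.

frame 34074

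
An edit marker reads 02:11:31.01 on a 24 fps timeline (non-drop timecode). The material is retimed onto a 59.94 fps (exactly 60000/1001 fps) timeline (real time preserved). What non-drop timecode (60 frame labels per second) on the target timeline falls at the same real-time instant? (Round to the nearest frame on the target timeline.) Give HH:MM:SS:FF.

02:11:23:10

Source frame index: (2×3600 + 11×60 + 31) × 24 + 1 = 189385.
Real time: 189385 / (24) = 189385/24 s.
Target frame: (189385/24) × (60000/1001) = 67637500/143 ≈ 472989.510 → 472990.
At 60 labels/s: frame 472990 → 02:11:23:10.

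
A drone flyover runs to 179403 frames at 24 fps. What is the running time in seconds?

Running time = 179403 / (24) = 7475.125 s.

7475.125 seconds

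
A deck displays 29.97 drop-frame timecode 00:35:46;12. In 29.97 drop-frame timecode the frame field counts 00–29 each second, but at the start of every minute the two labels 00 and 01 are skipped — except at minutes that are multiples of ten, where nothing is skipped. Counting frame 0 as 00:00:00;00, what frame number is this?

As if non-drop at 30 labels/s: (0 × 3600 + 35 × 60 + 46) × 30 + 12 = 64392.
Minute boundaries passed: 35; those not divisible by 10: 35 − 3 = 32; dropped labels = 2 × 32 = 64.
Actual frame index = 64392 − 64 = 64328.

64328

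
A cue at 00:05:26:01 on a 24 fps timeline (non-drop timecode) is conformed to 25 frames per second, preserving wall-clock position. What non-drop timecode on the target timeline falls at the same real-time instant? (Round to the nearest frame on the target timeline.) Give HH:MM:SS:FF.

00:05:26:01

Source frame index: (0×3600 + 5×60 + 26) × 24 + 1 = 7825.
Real time: 7825 / (24) = 7825/24 s.
Target frame: (7825/24) × (25) = 195625/24 ≈ 8151.042 → 8151.
At 25 labels/s: frame 8151 → 00:05:26:01.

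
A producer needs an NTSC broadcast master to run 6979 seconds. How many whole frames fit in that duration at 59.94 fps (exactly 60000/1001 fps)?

Frames = 6979 × 60000/1001 = 59820000/143 ≈ 418321.6783.
Complete frames: 418321.

418321 frames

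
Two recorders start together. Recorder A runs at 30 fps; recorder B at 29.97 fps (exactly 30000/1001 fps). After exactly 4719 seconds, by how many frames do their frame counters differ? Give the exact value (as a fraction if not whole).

990/7 frames

A emits 30 × 4719 = 141570 frames; B emits 30000/1001 × 4719 = 990000/7.
Difference = 990/7 frames (≈ 141.4286); B is behind A.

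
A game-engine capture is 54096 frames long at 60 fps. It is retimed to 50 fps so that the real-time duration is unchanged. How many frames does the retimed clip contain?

Target frames = source frames × (target rate / source rate) = 54096 × (50)/(60) = 54096 × 5/6 = 45080.

45080 frames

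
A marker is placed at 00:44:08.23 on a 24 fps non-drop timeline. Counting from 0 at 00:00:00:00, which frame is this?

frame 63575

Total seconds to the label: (0 × 3600 + 44 × 60 + 8) = 2648.
Frame index = 2648 × 24 + 23 = 63575.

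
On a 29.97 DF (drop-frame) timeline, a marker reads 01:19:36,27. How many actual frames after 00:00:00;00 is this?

Complete 10-minute blocks: 7, each 17982 frames → 125874.
Remaining 9 whole minutes in the current block: 1800 + 8 × 1798 = 16184 frames.
Within the current minute: 36 × 30 + 27 − 2 = 1105 (labels ;00/;01 skipped at this minute). Total = 125874 + 16184 + 1105 = 143163.

143163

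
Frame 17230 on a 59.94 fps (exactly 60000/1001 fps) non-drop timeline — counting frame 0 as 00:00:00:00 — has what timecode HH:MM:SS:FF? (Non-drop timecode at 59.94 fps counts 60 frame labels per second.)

00:04:47:10

17230 ÷ 60 = 287 full seconds, remainder 10 frames.
287 s = 0 h 4 min 47 s.
Timecode: 00:04:47:10.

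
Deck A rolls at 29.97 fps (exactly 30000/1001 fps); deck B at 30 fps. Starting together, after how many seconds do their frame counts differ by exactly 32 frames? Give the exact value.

16016/15 seconds

The gap grows by |30 − 30000/1001| = 30/1001 frames per second.
Time for a 32-frame gap: 32 ÷ (30/1001) = 16016/15 s.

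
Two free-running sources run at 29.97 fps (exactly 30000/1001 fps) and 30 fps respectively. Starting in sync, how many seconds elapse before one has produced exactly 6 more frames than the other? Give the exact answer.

The gap grows by |30 − 30000/1001| = 30/1001 frames per second.
Time for a 6-frame gap: 6 ÷ (30/1001) = 200.2 s.

200.2 seconds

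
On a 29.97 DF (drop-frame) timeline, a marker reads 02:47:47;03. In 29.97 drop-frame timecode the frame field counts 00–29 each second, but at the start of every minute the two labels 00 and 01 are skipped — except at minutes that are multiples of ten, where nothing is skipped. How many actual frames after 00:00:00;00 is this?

Complete 10-minute blocks: 16, each 17982 frames → 287712.
Remaining 7 whole minutes in the current block: 1800 + 6 × 1798 = 12588 frames.
Within the current minute: 47 × 30 + 3 − 2 = 1411 (labels ;00/;01 skipped at this minute). Total = 287712 + 12588 + 1411 = 301711.

301711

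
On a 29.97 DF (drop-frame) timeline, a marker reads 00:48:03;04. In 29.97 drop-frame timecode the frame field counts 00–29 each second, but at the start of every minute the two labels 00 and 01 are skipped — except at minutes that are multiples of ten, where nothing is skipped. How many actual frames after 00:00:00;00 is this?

86406

Complete 10-minute blocks: 4, each 17982 frames → 71928.
Remaining 8 whole minutes in the current block: 1800 + 7 × 1798 = 14386 frames.
Within the current minute: 3 × 30 + 4 − 2 = 92 (labels ;00/;01 skipped at this minute). Total = 71928 + 14386 + 92 = 86406.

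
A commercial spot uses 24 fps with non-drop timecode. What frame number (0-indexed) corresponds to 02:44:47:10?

Total seconds to the label: (2 × 3600 + 44 × 60 + 47) = 9887.
Frame index = 9887 × 24 + 10 = 237298.

237298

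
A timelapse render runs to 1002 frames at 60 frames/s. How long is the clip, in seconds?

16.7 seconds

Running time = 1002 / (60) = 16.7 s.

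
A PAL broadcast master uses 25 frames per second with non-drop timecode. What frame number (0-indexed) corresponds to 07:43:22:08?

Total seconds to the label: (7 × 3600 + 43 × 60 + 22) = 27802.
Frame index = 27802 × 25 + 8 = 695058.

frame 695058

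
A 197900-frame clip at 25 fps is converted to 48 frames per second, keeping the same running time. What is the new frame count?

379968 frames

Target frames = source frames × (target rate / source rate) = 197900 × (48)/(25) = 197900 × 48/25 = 379968.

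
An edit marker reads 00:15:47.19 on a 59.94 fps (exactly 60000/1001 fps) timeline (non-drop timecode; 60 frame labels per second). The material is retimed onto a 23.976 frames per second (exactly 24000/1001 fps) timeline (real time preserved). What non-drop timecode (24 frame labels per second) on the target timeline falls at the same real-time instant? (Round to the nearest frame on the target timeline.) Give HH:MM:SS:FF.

Source frame index: (0×3600 + 15×60 + 47) × 60 + 19 = 56839.
Real time: 56839 / (60000/1001) = 56895839/60000 s.
Target frame: (56895839/60000) × (24000/1001) = 113678/5 ≈ 22735.600 → 22736.
At 24 labels/s: frame 22736 → 00:15:47:08.

00:15:47:08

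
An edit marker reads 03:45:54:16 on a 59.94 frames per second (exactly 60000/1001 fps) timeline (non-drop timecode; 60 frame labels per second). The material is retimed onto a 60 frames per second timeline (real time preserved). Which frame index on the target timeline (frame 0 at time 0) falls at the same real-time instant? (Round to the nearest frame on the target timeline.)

frame 814069

Source frame index: (3×3600 + 45×60 + 54) × 60 + 16 = 813256.
Real time: 813256 / (60000/1001) = 101758657/7500 s.
Target frame: (101758657/7500) × (60) = 101758657/125 ≈ 814069.256 → 814069.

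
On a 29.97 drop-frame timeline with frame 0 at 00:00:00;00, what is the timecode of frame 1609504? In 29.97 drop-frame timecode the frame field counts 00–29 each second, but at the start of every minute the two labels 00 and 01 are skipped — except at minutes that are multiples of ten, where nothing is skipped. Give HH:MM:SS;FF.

14:55:03;26

Ten DF minutes hold 17982 frames, so frame 1609504 lies in block 89 (frames 1600398–1618379) with 9106 frames into that block.
The block's first minute is 1800 frames and the rest 1798 each; 9106 frames reaches minute 5, so 89 × 18 + 5 × 2 = 1612 labels have been skipped so far.
Adding those back, label number 1609504 + 1612 = 1611116 at 30 labels/s is 53703 s + 26 f = 14 h 55 min 3 s frame 26, i.e. 14:55:03;26.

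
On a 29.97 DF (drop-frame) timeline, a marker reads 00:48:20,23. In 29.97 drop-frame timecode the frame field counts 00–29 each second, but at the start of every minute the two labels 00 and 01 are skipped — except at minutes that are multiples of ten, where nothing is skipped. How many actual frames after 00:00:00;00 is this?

Complete 10-minute blocks: 4, each 17982 frames → 71928.
Remaining 8 whole minutes in the current block: 1800 + 7 × 1798 = 14386 frames.
Within the current minute: 20 × 30 + 23 − 2 = 621 (labels ;00/;01 skipped at this minute). Total = 71928 + 14386 + 621 = 86935.

86935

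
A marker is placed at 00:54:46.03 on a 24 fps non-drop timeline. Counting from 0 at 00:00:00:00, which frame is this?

Total seconds to the label: (0 × 3600 + 54 × 60 + 46) = 3286.
Frame index = 3286 × 24 + 3 = 78867.

78867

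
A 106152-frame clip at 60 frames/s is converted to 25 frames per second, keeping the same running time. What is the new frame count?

Target frames = source frames × (target rate / source rate) = 106152 × (25)/(60) = 106152 × 5/12 = 44230.

44230 frames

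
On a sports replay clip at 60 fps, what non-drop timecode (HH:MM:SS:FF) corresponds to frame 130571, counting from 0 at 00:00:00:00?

00:36:16:11

130571 ÷ 60 = 2176 full seconds, remainder 11 frames.
2176 s = 0 h 36 min 16 s.
Timecode: 00:36:16:11.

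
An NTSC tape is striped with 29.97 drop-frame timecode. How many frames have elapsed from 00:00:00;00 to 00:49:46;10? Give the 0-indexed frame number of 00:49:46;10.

89500

Complete 10-minute blocks: 4, each 17982 frames → 71928.
Remaining 9 whole minutes in the current block: 1800 + 8 × 1798 = 16184 frames.
Within the current minute: 46 × 30 + 10 − 2 = 1388 (labels ;00/;01 skipped at this minute). Total = 71928 + 16184 + 1388 = 89500.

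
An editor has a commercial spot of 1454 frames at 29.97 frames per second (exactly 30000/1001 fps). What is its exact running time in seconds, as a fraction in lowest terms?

Running time = 1454 ÷ (30000/1001) = 1454 × 1001/30000 = 727727/15000 s.

727727/15000 seconds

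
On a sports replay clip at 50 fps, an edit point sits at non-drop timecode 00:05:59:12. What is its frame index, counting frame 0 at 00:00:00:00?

frame 17962

Total seconds to the label: (0 × 3600 + 5 × 60 + 59) = 359.
Frame index = 359 × 50 + 12 = 17962.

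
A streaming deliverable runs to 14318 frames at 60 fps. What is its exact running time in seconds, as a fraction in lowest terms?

7159/30 seconds

Running time = 14318 ÷ (60) = 14318 × 1/60 = 7159/30 s.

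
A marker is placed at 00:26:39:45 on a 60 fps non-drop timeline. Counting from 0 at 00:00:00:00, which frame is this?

95985

Total seconds to the label: (0 × 3600 + 26 × 60 + 39) = 1599.
Frame index = 1599 × 60 + 45 = 95985.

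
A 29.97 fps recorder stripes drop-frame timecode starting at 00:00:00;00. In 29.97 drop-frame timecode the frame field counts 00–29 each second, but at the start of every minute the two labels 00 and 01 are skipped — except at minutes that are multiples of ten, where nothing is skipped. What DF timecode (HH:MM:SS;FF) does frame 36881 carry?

00:20:30;17

Each 10-minute DF block holds 10 × 60 × 30 − 9 × 2 = 17982 frames. 36881 ÷ 17982 → 2 full blocks, remainder 917.
Within the partial block the first minute is 1800 frames and each further minute 1798, so 0 further minute boundaries passed. Total skipped labels = 18 × 2 + 2 × 0 = 36.
Non-drop label index = 36881 + 36 = 36917; at 30 labels/s that is 00:20:30:17, i.e. DF 00:20:30;17.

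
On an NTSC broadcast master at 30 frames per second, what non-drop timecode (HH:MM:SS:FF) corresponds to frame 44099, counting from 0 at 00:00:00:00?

00:24:29:29

44099 ÷ 30 = 1469 full seconds, remainder 29 frames.
1469 s = 0 h 24 min 29 s.
Timecode: 00:24:29:29.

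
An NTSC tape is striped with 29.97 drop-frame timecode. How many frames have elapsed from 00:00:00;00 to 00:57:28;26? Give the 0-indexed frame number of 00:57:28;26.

Complete 10-minute blocks: 5, each 17982 frames → 89910.
Remaining 7 whole minutes in the current block: 1800 + 6 × 1798 = 12588 frames.
Within the current minute: 28 × 30 + 26 − 2 = 864 (labels ;00/;01 skipped at this minute). Total = 89910 + 12588 + 864 = 103362.

103362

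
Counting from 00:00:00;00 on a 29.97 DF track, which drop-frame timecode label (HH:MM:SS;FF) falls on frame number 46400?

00:25:48;06

Ten DF minutes hold 17982 frames, so frame 46400 lies in block 2 (frames 35964–53945) with 10436 frames into that block.
The block's first minute is 1800 frames and the rest 1798 each; 10436 frames reaches minute 5, so 2 × 18 + 5 × 2 = 46 labels have been skipped so far.
Adding those back, label number 46400 + 46 = 46446 at 30 labels/s is 1548 s + 6 f = 0 h 25 min 48 s frame 6, i.e. 00:25:48;06.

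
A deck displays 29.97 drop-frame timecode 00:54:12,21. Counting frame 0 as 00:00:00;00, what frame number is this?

As if non-drop at 30 labels/s: (0 × 3600 + 54 × 60 + 12) × 30 + 21 = 97581.
Minute boundaries passed: 54; those not divisible by 10: 54 − 5 = 49; dropped labels = 2 × 49 = 98.
Actual frame index = 97581 − 98 = 97483.

97483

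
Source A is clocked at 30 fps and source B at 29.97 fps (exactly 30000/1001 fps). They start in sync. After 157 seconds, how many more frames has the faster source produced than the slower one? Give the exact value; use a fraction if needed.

4710/1001 frames

A emits 30 × 157 = 4710 frames; B emits 30000/1001 × 157 = 4710000/1001.
Difference = 4710/1001 frames (≈ 4.7053); B is behind A.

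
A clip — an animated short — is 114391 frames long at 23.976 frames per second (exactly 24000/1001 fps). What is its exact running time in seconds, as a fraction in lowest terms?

114505391/24000 seconds

Running time = 114391 ÷ (24000/1001) = 114391 × 1001/24000 = 114505391/24000 s.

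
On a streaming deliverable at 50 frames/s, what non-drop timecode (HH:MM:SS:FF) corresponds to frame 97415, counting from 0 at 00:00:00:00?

00:32:28:15

97415 ÷ 50 = 1948 full seconds, remainder 15 frames.
1948 s = 0 h 32 min 28 s.
Timecode: 00:32:28:15.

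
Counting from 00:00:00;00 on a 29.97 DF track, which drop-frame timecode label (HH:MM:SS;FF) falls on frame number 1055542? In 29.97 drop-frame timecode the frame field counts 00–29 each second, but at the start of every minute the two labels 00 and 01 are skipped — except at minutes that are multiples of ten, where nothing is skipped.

Ten DF minutes hold 17982 frames, so frame 1055542 lies in block 58 (frames 1042956–1060937) with 12586 frames into that block.
The block's first minute is 1800 frames and the rest 1798 each; 12586 frames reaches minute 6, so 58 × 18 + 6 × 2 = 1056 labels have been skipped so far.
Adding those back, label number 1055542 + 1056 = 1056598 at 30 labels/s is 35219 s + 28 f = 9 h 46 min 59 s frame 28, i.e. 09:46:59;28.

09:46:59;28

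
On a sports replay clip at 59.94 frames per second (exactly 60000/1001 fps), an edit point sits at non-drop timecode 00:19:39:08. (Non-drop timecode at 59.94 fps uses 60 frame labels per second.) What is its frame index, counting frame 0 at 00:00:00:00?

70748

Total seconds to the label: (0 × 3600 + 19 × 60 + 39) = 1179.
Frame index = 1179 × 60 + 8 = 70748.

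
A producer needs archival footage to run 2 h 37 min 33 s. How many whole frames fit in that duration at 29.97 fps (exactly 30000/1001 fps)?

2 h 37 min 33 s = 9453 s.
Frames = 9453 × 30000/1001 = 283590000/1001 ≈ 283306.6933.
Complete frames: 283306.

283306 frames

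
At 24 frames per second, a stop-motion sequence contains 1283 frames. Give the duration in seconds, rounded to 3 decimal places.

53.458 seconds

Running time = 1283 × 1/24 = 1283/24 s ≈ 53.458 s.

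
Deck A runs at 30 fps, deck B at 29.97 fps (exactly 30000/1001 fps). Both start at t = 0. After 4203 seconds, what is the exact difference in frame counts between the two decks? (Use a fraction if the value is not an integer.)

126090/1001 frames

A emits 30 × 4203 = 126090 frames; B emits 30000/1001 × 4203 = 126090000/1001.
Difference = 126090/1001 frames (≈ 125.9640); B is behind A.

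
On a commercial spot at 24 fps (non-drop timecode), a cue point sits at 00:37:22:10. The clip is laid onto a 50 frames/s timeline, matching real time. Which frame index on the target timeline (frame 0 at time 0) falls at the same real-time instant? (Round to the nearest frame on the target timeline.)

Source frame index: (0×3600 + 37×60 + 22) × 24 + 10 = 53818.
Real time: 53818 / (24) = 26909/12 s.
Target frame: (26909/12) × (50) = 672725/6 ≈ 112120.833 → 112121.

frame 112121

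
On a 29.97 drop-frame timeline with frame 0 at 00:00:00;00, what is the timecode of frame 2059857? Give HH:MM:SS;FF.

19:05:30;19

Each 10-minute DF block holds 10 × 60 × 30 − 9 × 2 = 17982 frames. 2059857 ÷ 17982 → 114 full blocks, remainder 9909.
Within the partial block the first minute is 1800 frames and each further minute 1798, so 5 further minute boundaries passed. Total skipped labels = 18 × 114 + 2 × 5 = 2062.
Non-drop label index = 2059857 + 2062 = 2061919; at 30 labels/s that is 19:05:30:19, i.e. DF 19:05:30;19.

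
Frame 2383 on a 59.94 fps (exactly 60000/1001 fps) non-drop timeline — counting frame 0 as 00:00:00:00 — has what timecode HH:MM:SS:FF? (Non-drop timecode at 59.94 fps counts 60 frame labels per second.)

00:00:39:43

2383 ÷ 60 = 39 full seconds, remainder 43 frames.
39 s = 0 h 0 min 39 s.
Timecode: 00:00:39:43.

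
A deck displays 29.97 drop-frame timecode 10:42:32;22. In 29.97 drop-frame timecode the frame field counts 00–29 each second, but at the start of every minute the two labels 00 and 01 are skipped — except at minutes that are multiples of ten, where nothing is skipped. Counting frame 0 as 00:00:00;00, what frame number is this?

1155426

Complete 10-minute blocks: 64, each 17982 frames → 1150848.
Remaining 2 whole minutes in the current block: 1800 + 1 × 1798 = 3598 frames.
Within the current minute: 32 × 30 + 22 − 2 = 980 (labels ;00/;01 skipped at this minute). Total = 1150848 + 3598 + 980 = 1155426.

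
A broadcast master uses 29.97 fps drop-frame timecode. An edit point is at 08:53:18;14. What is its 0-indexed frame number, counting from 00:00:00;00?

Complete 10-minute blocks: 53, each 17982 frames → 953046.
Remaining 3 whole minutes in the current block: 1800 + 2 × 1798 = 5396 frames.
Within the current minute: 18 × 30 + 14 − 2 = 552 (labels ;00/;01 skipped at this minute). Total = 953046 + 5396 + 552 = 958994.

958994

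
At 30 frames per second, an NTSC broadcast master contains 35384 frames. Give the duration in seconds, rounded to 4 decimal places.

Running time = 35384 × 1/30 = 17692/15 s ≈ 1179.4667 s.

1179.4667 seconds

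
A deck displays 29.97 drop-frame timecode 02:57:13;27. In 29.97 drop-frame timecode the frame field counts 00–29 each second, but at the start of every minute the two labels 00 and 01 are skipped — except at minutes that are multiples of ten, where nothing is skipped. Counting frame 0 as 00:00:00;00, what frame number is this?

318697

As if non-drop at 30 labels/s: (2 × 3600 + 57 × 60 + 13) × 30 + 27 = 319017.
Minute boundaries passed: 177; those not divisible by 10: 177 − 17 = 160; dropped labels = 2 × 160 = 320.
Actual frame index = 319017 − 320 = 318697.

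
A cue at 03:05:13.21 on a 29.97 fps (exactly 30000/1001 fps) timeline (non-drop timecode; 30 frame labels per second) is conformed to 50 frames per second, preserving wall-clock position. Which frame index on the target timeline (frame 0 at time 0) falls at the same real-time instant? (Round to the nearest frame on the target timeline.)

frame 556241

Source frame index: (3×3600 + 5×60 + 13) × 30 + 21 = 333411.
Real time: 333411 / (30000/1001) = 111248137/10000 s.
Target frame: (111248137/10000) × (50) = 111248137/200 ≈ 556240.685 → 556241.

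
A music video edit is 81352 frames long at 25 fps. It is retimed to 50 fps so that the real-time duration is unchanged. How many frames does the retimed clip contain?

162704 frames

Target frames = source frames × (target rate / source rate) = 81352 × (50)/(25) = 81352 × 2 = 162704.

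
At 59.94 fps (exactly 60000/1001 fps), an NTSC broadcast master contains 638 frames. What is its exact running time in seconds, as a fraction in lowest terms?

Running time = 638 ÷ (60000/1001) = 638 × 1001/60000 = 319319/30000 s.

319319/30000 seconds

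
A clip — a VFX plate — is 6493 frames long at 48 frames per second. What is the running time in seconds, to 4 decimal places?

Running time = 6493 × 1/48 = 6493/48 s ≈ 135.2708 s.

135.2708 seconds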